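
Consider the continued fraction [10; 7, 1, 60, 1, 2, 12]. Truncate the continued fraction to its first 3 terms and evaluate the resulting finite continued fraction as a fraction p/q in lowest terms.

Compute successive convergents:
a_0 = 10: 10/1
a_1 = 7: 71/7
a_2 = 1: 81/8

81/8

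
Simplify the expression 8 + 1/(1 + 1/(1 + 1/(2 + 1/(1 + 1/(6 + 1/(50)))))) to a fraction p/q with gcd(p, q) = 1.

20210/2357

Start with 50.
6 + 1/(50/1) = 6 + 1/50 = 301/50
1 + 1/(301/50) = 1 + 50/301 = 351/301
2 + 1/(351/301) = 2 + 301/351 = 1003/351
1 + 1/(1003/351) = 1 + 351/1003 = 1354/1003
1 + 1/(1354/1003) = 1 + 1003/1354 = 2357/1354
8 + 1/(2357/1354) = 8 + 1354/2357 = 20210/2357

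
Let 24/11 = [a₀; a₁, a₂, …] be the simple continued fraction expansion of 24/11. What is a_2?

⌊24/11⌋ = 2, remainder 2
⌊11/2⌋ = 5, remainder 1
⌊2/1⌋ = 2, remainder 0

2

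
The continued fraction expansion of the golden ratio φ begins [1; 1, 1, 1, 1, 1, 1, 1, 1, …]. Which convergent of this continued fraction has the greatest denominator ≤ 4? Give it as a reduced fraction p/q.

5/3

a_0 = 1: 1/1  (≤ bound)
a_1 = 1: 2/1  (≤ bound)
a_2 = 1: 3/2  (≤ bound)
a_3 = 1: 5/3  (≤ bound)
a_4 = 1: 8/5  (> 4, stop)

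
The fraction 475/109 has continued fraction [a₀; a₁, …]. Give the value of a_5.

7

⌊475/109⌋ = 4, remainder 39
⌊109/39⌋ = 2, remainder 31
⌊39/31⌋ = 1, remainder 8
⌊31/8⌋ = 3, remainder 7
⌊8/7⌋ = 1, remainder 1
⌊7/1⌋ = 7, remainder 0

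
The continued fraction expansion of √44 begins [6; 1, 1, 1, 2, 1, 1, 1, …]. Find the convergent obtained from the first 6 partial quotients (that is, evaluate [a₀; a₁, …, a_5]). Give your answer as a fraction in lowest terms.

73/11

a_0 = 6: 6/1
a_1 = 1: 7/1
a_2 = 1: 13/2
a_3 = 1: 20/3
a_4 = 2: 53/8
a_5 = 1: 73/11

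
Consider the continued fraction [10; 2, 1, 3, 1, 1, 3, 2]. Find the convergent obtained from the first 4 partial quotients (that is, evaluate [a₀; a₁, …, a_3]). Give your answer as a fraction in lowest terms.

114/11

Start with 3.
1 + 1/(3/1) = 1 + 1/3 = 4/3
2 + 1/(4/3) = 2 + 3/4 = 11/4
10 + 1/(11/4) = 10 + 4/11 = 114/11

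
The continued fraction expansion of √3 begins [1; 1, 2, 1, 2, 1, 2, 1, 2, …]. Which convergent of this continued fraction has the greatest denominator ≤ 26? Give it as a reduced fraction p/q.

List convergents until the denominator exceeds the bound:
a_0 = 1: 1/1  (≤ bound)
a_1 = 1: 2/1  (≤ bound)
a_2 = 2: 5/3  (≤ bound)
a_3 = 1: 7/4  (≤ bound)
a_4 = 2: 19/11  (≤ bound)
a_5 = 1: 26/15  (≤ bound)
a_6 = 2: 71/41  (> 26, stop)

26/15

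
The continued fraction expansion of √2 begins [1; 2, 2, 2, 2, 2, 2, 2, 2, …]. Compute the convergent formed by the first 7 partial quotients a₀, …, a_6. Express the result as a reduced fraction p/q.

Start with 2.
2 + 1/(2/1) = 2 + 1/2 = 5/2
2 + 1/(5/2) = 2 + 2/5 = 12/5
2 + 1/(12/5) = 2 + 5/12 = 29/12
2 + 1/(29/12) = 2 + 12/29 = 70/29
2 + 1/(70/29) = 2 + 29/70 = 169/70
1 + 1/(169/70) = 1 + 70/169 = 239/169

239/169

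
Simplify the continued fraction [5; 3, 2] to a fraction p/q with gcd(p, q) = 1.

Start with 2.
3 + 1/(2/1) = 3 + 1/2 = 7/2
5 + 1/(7/2) = 5 + 2/7 = 37/7

37/7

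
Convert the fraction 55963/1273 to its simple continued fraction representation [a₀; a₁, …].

55963 ÷ 1273 → quotient 43, remainder 1224
1273 ÷ 1224 → quotient 1, remainder 49
1224 ÷ 49 → quotient 24, remainder 48
49 ÷ 48 → quotient 1, remainder 1
48 ÷ 1 → quotient 48, remainder 0

[43; 1, 24, 1, 48]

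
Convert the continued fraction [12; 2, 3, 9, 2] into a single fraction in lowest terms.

1703/137

a_0 = 12: 12/1
a_1 = 2: 25/2
a_2 = 3: 87/7
a_3 = 9: 808/65
a_4 = 2: 1703/137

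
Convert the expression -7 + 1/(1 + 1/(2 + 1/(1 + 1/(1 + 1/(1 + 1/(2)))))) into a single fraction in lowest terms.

-182/29

a_0 = -7: -7/1
a_1 = 1: -6/1
a_2 = 2: -19/3
a_3 = 1: -25/4
a_4 = 1: -44/7
a_5 = 1: -69/11
a_6 = 2: -182/29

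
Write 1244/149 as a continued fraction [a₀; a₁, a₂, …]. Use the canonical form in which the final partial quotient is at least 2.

[8; 2, 1, 6, 2, 3]

1244 = 8·149 + 52, so a_0 = 8
149 = 2·52 + 45, so a_1 = 2
52 = 1·45 + 7, so a_2 = 1
45 = 6·7 + 3, so a_3 = 6
7 = 2·3 + 1, so a_4 = 2
3 = 3·1 + 0, so a_5 = 3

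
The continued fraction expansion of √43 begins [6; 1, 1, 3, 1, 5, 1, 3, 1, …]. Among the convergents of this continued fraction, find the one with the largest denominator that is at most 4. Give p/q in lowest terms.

a_0 = 6: 6/1  (≤ bound)
a_1 = 1: 7/1  (≤ bound)
a_2 = 1: 13/2  (≤ bound)
a_3 = 3: 46/7  (> 4, stop)

13/2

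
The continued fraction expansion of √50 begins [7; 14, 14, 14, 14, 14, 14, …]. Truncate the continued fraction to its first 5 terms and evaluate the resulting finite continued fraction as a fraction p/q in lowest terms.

Build up convergents one term at a time:
a_0 = 7: 7/1
a_1 = 14: 99/14
a_2 = 14: 1393/197
a_3 = 14: 19601/2772
a_4 = 14: 275807/39005

275807/39005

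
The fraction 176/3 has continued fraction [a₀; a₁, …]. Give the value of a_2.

Apply division with remainder until the remainder is 0:
⌊176/3⌋ = 58, remainder 2
⌊3/2⌋ = 1, remainder 1
⌊2/1⌋ = 2, remainder 0

2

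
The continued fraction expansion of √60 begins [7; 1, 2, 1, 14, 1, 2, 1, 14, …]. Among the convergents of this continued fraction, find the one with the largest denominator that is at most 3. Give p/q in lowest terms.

a_0 = 7: 7/1  (≤ bound)
a_1 = 1: 8/1  (≤ bound)
a_2 = 2: 23/3  (≤ bound)
a_3 = 1: 31/4  (> 3, stop)

23/3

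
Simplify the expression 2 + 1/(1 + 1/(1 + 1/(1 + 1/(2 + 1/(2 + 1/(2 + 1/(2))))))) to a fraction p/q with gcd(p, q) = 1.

Start with 2.
2 + 1/(2/1) = 2 + 1/2 = 5/2
2 + 1/(5/2) = 2 + 2/5 = 12/5
2 + 1/(12/5) = 2 + 5/12 = 29/12
1 + 1/(29/12) = 1 + 12/29 = 41/29
1 + 1/(41/29) = 1 + 29/41 = 70/41
1 + 1/(70/41) = 1 + 41/70 = 111/70
2 + 1/(111/70) = 2 + 70/111 = 292/111

292/111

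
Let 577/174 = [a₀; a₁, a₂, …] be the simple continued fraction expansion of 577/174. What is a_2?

Repeatedly divide and take the remainder:
577 ÷ 174 → quotient 3, remainder 55
174 ÷ 55 → quotient 3, remainder 9
55 ÷ 9 → quotient 6, remainder 1

6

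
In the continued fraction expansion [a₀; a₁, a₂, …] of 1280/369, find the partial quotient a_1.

1280 = 3·369 + 173, so a_0 = 3
369 = 2·173 + 23, so a_1 = 2

2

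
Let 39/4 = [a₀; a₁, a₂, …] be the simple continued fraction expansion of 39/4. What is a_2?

3

Run the Euclidean algorithm, recording each quotient:
⌊39/4⌋ = 9, remainder 3
⌊4/3⌋ = 1, remainder 1
⌊3/1⌋ = 3, remainder 0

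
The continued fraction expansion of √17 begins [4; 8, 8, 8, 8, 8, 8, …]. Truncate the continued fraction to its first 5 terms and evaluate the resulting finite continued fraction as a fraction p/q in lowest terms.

Start with 8.
8 + 1/(8/1) = 8 + 1/8 = 65/8
8 + 1/(65/8) = 8 + 8/65 = 528/65
8 + 1/(528/65) = 8 + 65/528 = 4289/528
4 + 1/(4289/528) = 4 + 528/4289 = 17684/4289

17684/4289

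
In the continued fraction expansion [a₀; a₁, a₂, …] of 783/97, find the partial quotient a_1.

Run the Euclidean algorithm, recording each quotient:
783 = 8·97 + 7, so a_0 = 8
97 = 13·7 + 6, so a_1 = 13

13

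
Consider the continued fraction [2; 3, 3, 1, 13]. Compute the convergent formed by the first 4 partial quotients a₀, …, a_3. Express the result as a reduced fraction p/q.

a_0 = 2: 2/1
a_1 = 3: 7/3
a_2 = 3: 23/10
a_3 = 1: 30/13

30/13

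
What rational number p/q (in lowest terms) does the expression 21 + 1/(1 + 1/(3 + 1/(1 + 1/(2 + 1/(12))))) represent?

Start with 12.
2 + 1/(12/1) = 2 + 1/12 = 25/12
1 + 1/(25/12) = 1 + 12/25 = 37/25
3 + 1/(37/25) = 3 + 25/37 = 136/37
1 + 1/(136/37) = 1 + 37/136 = 173/136
21 + 1/(173/136) = 21 + 136/173 = 3769/173

3769/173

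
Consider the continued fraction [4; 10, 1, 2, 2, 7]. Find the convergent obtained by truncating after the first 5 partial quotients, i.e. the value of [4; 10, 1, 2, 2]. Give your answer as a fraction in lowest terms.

Start with 2.
2 + 1/(2/1) = 2 + 1/2 = 5/2
1 + 1/(5/2) = 1 + 2/5 = 7/5
10 + 1/(7/5) = 10 + 5/7 = 75/7
4 + 1/(75/7) = 4 + 7/75 = 307/75

307/75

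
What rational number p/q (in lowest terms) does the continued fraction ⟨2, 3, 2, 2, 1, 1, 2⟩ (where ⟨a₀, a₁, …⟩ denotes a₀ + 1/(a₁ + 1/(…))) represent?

243/106

Start with 2.
1 + 1/(2/1) = 1 + 1/2 = 3/2
1 + 1/(3/2) = 1 + 2/3 = 5/3
2 + 1/(5/3) = 2 + 3/5 = 13/5
2 + 1/(13/5) = 2 + 5/13 = 31/13
3 + 1/(31/13) = 3 + 13/31 = 106/31
2 + 1/(106/31) = 2 + 31/106 = 243/106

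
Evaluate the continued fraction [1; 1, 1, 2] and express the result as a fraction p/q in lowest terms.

8/5

a_0 = 1: 1/1
a_1 = 1: 2/1
a_2 = 1: 3/2
a_3 = 2: 8/5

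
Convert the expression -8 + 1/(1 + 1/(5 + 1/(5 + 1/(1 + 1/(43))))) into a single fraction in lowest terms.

-11617/1622

a_0 = -8: -8/1
a_1 = 1: -7/1
a_2 = 5: -43/6
a_3 = 5: -222/31
a_4 = 1: -265/37
a_5 = 43: -11617/1622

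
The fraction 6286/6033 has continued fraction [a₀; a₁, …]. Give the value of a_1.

Apply division with remainder until the remainder is 0:
⌊6286/6033⌋ = 1, remainder 253
⌊6033/253⌋ = 23, remainder 214

23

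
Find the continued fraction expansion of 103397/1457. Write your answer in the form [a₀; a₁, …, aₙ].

103397 = 70·1457 + 1407, so a_0 = 70
1457 = 1·1407 + 50, so a_1 = 1
1407 = 28·50 + 7, so a_2 = 28
50 = 7·7 + 1, so a_3 = 7
7 = 7·1 + 0, so a_4 = 7

[70; 1, 28, 7, 7]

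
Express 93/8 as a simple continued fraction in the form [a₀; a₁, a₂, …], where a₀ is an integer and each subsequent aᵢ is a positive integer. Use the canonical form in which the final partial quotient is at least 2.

93 = 11·8 + 5, so a_0 = 11
8 = 1·5 + 3, so a_1 = 1
5 = 1·3 + 2, so a_2 = 1
3 = 1·2 + 1, so a_3 = 1
2 = 2·1 + 0, so a_4 = 2

[11; 1, 1, 1, 2]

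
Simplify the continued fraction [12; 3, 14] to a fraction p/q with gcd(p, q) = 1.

530/43

Use the convergent recurrence hₖ = aₖ·hₖ₋₁ + hₖ₋₂ (and likewise for the denominators kₖ):
a_0 = 12: 12/1
a_1 = 3: 37/3
a_2 = 14: 530/43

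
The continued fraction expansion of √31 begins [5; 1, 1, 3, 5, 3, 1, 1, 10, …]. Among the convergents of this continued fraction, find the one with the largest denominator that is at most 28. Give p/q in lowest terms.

a_0 = 5: 5/1  (≤ bound)
a_1 = 1: 6/1  (≤ bound)
a_2 = 1: 11/2  (≤ bound)
a_3 = 3: 39/7  (≤ bound)
a_4 = 5: 206/37  (> 28, stop)

39/7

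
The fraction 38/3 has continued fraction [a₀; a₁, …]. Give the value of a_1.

38 = 12·3 + 2, so a_0 = 12
3 = 1·2 + 1, so a_1 = 1

1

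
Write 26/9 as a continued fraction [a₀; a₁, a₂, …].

[2; 1, 8]

⌊26/9⌋ = 2, remainder 8
⌊9/8⌋ = 1, remainder 1
⌊8/1⌋ = 8, remainder 0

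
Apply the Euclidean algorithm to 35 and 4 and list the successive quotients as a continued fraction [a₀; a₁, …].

[8; 1, 3]

35 = 8·4 + 3, so a_0 = 8
4 = 1·3 + 1, so a_1 = 1
3 = 3·1 + 0, so a_2 = 3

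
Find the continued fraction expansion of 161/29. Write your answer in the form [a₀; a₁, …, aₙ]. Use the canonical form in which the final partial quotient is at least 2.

[5; 1, 1, 4, 3]

Run the Euclidean algorithm, recording each quotient:
161 ÷ 29 → quotient 5, remainder 16
29 ÷ 16 → quotient 1, remainder 13
16 ÷ 13 → quotient 1, remainder 3
13 ÷ 3 → quotient 4, remainder 1
3 ÷ 1 → quotient 3, remainder 0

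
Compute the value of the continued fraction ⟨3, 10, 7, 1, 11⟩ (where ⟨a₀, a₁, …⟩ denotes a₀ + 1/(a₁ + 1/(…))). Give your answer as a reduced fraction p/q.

Work from the innermost term outward:
Start with 11.
1 + 1/(11/1) = 1 + 1/11 = 12/11
7 + 1/(12/11) = 7 + 11/12 = 95/12
10 + 1/(95/12) = 10 + 12/95 = 962/95
3 + 1/(962/95) = 3 + 95/962 = 2981/962

2981/962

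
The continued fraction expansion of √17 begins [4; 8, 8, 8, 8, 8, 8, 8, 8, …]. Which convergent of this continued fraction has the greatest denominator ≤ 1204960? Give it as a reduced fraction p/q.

a_0 = 4: 4/1  (≤ bound)
a_1 = 8: 33/8  (≤ bound)
a_2 = 8: 268/65  (≤ bound)
a_3 = 8: 2177/528  (≤ bound)
a_4 = 8: 17684/4289  (≤ bound)
a_5 = 8: 143649/34840  (≤ bound)
a_6 = 8: 1166876/283009  (≤ bound)
a_7 = 8: 9478657/2298912  (> 1204960, stop)

1166876/283009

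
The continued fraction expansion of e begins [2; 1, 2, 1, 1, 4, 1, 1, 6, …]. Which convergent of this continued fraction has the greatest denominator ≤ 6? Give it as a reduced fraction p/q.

List convergents until the denominator exceeds the bound:
a_0 = 2: 2/1  (≤ bound)
a_1 = 1: 3/1  (≤ bound)
a_2 = 2: 8/3  (≤ bound)
a_3 = 1: 11/4  (≤ bound)
a_4 = 1: 19/7  (> 6, stop)

11/4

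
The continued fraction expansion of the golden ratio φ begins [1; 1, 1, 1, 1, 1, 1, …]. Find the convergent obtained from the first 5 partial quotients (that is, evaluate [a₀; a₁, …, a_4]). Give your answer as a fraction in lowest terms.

Compute successive convergents:
a_0 = 1: 1/1
a_1 = 1: 2/1
a_2 = 1: 3/2
a_3 = 1: 5/3
a_4 = 1: 8/5

8/5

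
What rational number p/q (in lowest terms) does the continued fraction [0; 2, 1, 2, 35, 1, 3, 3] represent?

1408/3759

Collapse the nested fraction from the inside out:
Start with 3.
3 + 1/(3/1) = 3 + 1/3 = 10/3
1 + 1/(10/3) = 1 + 3/10 = 13/10
35 + 1/(13/10) = 35 + 10/13 = 465/13
2 + 1/(465/13) = 2 + 13/465 = 943/465
1 + 1/(943/465) = 1 + 465/943 = 1408/943
2 + 1/(1408/943) = 2 + 943/1408 = 3759/1408
0 + 1/(3759/1408) = 0 + 1408/3759 = 1408/3759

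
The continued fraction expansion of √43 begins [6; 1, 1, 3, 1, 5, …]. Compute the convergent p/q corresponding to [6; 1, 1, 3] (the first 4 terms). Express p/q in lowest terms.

Compute successive convergents:
a_0 = 6: 6/1
a_1 = 1: 7/1
a_2 = 1: 13/2
a_3 = 3: 46/7

46/7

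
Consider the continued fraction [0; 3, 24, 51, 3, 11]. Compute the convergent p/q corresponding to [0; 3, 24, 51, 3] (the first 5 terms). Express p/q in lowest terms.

Use the convergent recurrence hₖ = aₖ·hₖ₋₁ + hₖ₋₂ (and likewise for the denominators kₖ):
a_0 = 0: 0/1
a_1 = 3: 1/3
a_2 = 24: 24/73
a_3 = 51: 1225/3726
a_4 = 3: 3699/11251

3699/11251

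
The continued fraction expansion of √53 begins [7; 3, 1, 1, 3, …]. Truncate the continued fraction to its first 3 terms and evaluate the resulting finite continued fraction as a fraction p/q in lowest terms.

a_0 = 7: 7/1
a_1 = 3: 22/3
a_2 = 1: 29/4

29/4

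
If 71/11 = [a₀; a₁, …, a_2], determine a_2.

5

Repeatedly divide and take the remainder:
71 = 6·11 + 5, so a_0 = 6
11 = 2·5 + 1, so a_1 = 2
5 = 5·1 + 0, so a_2 = 5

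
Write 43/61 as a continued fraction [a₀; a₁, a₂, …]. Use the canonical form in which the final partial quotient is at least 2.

[0; 1, 2, 2, 1, 1, 3]

Apply division with remainder until the remainder is 0:
⌊43/61⌋ = 0, remainder 43
⌊61/43⌋ = 1, remainder 18
⌊43/18⌋ = 2, remainder 7
⌊18/7⌋ = 2, remainder 4
⌊7/4⌋ = 1, remainder 3
⌊4/3⌋ = 1, remainder 1
⌊3/1⌋ = 3, remainder 0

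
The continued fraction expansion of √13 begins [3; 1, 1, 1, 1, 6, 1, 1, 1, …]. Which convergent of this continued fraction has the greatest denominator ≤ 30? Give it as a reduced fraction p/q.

18/5

List convergents until the denominator exceeds the bound:
a_0 = 3: 3/1  (≤ bound)
a_1 = 1: 4/1  (≤ bound)
a_2 = 1: 7/2  (≤ bound)
a_3 = 1: 11/3  (≤ bound)
a_4 = 1: 18/5  (≤ bound)
a_5 = 6: 119/33  (> 30, stop)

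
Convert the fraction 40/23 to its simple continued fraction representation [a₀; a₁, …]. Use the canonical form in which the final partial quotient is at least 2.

[1; 1, 2, 1, 5]

Apply division with remainder until the remainder is 0:
⌊40/23⌋ = 1, remainder 17
⌊23/17⌋ = 1, remainder 6
⌊17/6⌋ = 2, remainder 5
⌊6/5⌋ = 1, remainder 1
⌊5/1⌋ = 5, remainder 0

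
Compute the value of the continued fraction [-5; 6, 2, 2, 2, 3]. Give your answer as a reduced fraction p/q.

-1274/263

a_0 = -5: -5/1
a_1 = 6: -29/6
a_2 = 2: -63/13
a_3 = 2: -155/32
a_4 = 2: -373/77
a_5 = 3: -1274/263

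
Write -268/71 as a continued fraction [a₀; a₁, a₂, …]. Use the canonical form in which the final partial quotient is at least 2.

[-4; 4, 2, 3, 2]

Run the Euclidean algorithm, recording each quotient:
⌊-268/71⌋ = -4, remainder 16
⌊71/16⌋ = 4, remainder 7
⌊16/7⌋ = 2, remainder 2
⌊7/2⌋ = 3, remainder 1
⌊2/1⌋ = 2, remainder 0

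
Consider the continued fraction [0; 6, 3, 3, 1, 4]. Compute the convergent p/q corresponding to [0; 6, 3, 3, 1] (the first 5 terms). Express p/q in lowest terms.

a_0 = 0: 0/1
a_1 = 6: 1/6
a_2 = 3: 3/19
a_3 = 3: 10/63
a_4 = 1: 13/82

13/82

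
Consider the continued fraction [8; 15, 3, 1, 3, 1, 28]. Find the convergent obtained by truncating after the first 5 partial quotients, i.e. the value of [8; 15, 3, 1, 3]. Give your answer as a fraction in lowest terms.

1847/229

Compute successive convergents:
a_0 = 8: 8/1
a_1 = 15: 121/15
a_2 = 3: 371/46
a_3 = 1: 492/61
a_4 = 3: 1847/229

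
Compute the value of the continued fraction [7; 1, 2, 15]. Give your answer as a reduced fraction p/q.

a_0 = 7: 7/1
a_1 = 1: 8/1
a_2 = 2: 23/3
a_3 = 15: 353/46

353/46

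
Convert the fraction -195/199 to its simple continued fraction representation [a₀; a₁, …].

Apply division with remainder until the remainder is 0:
-195 ÷ 199 → quotient -1, remainder 4
199 ÷ 4 → quotient 49, remainder 3
4 ÷ 3 → quotient 1, remainder 1
3 ÷ 1 → quotient 3, remainder 0

[-1; 49, 1, 3]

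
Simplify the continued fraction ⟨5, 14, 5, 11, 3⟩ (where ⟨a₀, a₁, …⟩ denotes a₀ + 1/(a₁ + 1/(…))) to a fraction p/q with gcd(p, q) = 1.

a_0 = 5: 5/1
a_1 = 14: 71/14
a_2 = 5: 360/71
a_3 = 11: 4031/795
a_4 = 3: 12453/2456

12453/2456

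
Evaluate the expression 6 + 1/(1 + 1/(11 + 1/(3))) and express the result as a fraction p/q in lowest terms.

256/37

Compute successive convergents:
a_0 = 6: 6/1
a_1 = 1: 7/1
a_2 = 11: 83/12
a_3 = 3: 256/37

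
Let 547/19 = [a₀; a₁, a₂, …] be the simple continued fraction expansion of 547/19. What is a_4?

3

547 = 28·19 + 15, so a_0 = 28
19 = 1·15 + 4, so a_1 = 1
15 = 3·4 + 3, so a_2 = 3
4 = 1·3 + 1, so a_3 = 1
3 = 3·1 + 0, so a_4 = 3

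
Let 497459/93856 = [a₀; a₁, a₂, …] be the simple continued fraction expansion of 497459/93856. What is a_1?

497459 ÷ 93856 → quotient 5, remainder 28179
93856 ÷ 28179 → quotient 3, remainder 9319

3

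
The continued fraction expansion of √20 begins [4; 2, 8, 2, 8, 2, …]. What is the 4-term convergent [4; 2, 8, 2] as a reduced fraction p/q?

Starting at the tail and folding back:
Start with 2.
8 + 1/(2/1) = 8 + 1/2 = 17/2
2 + 1/(17/2) = 2 + 2/17 = 36/17
4 + 1/(36/17) = 4 + 17/36 = 161/36

161/36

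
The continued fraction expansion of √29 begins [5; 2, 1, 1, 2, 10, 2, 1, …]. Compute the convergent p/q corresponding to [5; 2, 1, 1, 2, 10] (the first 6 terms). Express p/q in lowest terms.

a_0 = 5: 5/1
a_1 = 2: 11/2
a_2 = 1: 16/3
a_3 = 1: 27/5
a_4 = 2: 70/13
a_5 = 10: 727/135

727/135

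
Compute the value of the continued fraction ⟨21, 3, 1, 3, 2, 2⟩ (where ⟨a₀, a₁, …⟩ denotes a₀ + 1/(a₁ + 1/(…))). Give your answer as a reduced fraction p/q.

1765/83

a_0 = 21: 21/1
a_1 = 3: 64/3
a_2 = 1: 85/4
a_3 = 3: 319/15
a_4 = 2: 723/34
a_5 = 2: 1765/83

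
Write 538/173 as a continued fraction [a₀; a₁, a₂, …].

⌊538/173⌋ = 3, remainder 19
⌊173/19⌋ = 9, remainder 2
⌊19/2⌋ = 9, remainder 1
⌊2/1⌋ = 2, remainder 0

[3; 9, 9, 2]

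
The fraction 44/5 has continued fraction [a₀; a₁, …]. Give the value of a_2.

Repeatedly divide and take the remainder:
⌊44/5⌋ = 8, remainder 4
⌊5/4⌋ = 1, remainder 1
⌊4/1⌋ = 4, remainder 0

4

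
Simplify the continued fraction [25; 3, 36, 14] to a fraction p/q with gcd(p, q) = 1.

38730/1529

a_0 = 25: 25/1
a_1 = 3: 76/3
a_2 = 36: 2761/109
a_3 = 14: 38730/1529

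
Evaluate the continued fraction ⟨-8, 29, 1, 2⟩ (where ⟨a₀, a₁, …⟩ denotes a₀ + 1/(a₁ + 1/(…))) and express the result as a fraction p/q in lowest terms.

-709/89

Use the convergent recurrence hₖ = aₖ·hₖ₋₁ + hₖ₋₂ (and likewise for the denominators kₖ):
a_0 = -8: -8/1
a_1 = 29: -231/29
a_2 = 1: -239/30
a_3 = 2: -709/89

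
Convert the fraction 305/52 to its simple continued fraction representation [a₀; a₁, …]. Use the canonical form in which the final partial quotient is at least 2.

[5; 1, 6, 2, 3]

Run the Euclidean algorithm, recording each quotient:
⌊305/52⌋ = 5, remainder 45
⌊52/45⌋ = 1, remainder 7
⌊45/7⌋ = 6, remainder 3
⌊7/3⌋ = 2, remainder 1
⌊3/1⌋ = 3, remainder 0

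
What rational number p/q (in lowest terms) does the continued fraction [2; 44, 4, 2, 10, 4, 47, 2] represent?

3288331/1625784

Start with 2.
47 + 1/(2/1) = 47 + 1/2 = 95/2
4 + 1/(95/2) = 4 + 2/95 = 382/95
10 + 1/(382/95) = 10 + 95/382 = 3915/382
2 + 1/(3915/382) = 2 + 382/3915 = 8212/3915
4 + 1/(8212/3915) = 4 + 3915/8212 = 36763/8212
44 + 1/(36763/8212) = 44 + 8212/36763 = 1625784/36763
2 + 1/(1625784/36763) = 2 + 36763/1625784 = 3288331/1625784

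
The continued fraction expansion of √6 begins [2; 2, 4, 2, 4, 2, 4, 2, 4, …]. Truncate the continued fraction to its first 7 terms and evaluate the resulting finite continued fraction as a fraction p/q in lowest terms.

2158/881

Compute successive convergents:
a_0 = 2: 2/1
a_1 = 2: 5/2
a_2 = 4: 22/9
a_3 = 2: 49/20
a_4 = 4: 218/89
a_5 = 2: 485/198
a_6 = 4: 2158/881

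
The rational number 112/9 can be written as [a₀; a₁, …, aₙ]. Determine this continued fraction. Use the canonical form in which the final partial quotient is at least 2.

[12; 2, 4]

112 = 12·9 + 4, so a_0 = 12
9 = 2·4 + 1, so a_1 = 2
4 = 4·1 + 0, so a_2 = 4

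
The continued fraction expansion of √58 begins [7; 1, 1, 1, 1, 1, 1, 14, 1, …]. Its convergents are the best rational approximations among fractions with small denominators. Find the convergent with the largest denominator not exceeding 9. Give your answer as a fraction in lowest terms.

61/8

List convergents until the denominator exceeds the bound:
a_0 = 7: 7/1  (≤ bound)
a_1 = 1: 8/1  (≤ bound)
a_2 = 1: 15/2  (≤ bound)
a_3 = 1: 23/3  (≤ bound)
a_4 = 1: 38/5  (≤ bound)
a_5 = 1: 61/8  (≤ bound)
a_6 = 1: 99/13  (> 9, stop)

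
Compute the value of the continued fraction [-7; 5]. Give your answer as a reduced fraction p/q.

Use the convergent recurrence hₖ = aₖ·hₖ₋₁ + hₖ₋₂ (and likewise for the denominators kₖ):
a_0 = -7: -7/1
a_1 = 5: -34/5

-34/5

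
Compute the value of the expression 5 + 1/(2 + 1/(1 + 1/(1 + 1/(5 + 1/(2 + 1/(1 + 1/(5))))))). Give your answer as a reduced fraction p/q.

Start with 5.
1 + 1/(5/1) = 1 + 1/5 = 6/5
2 + 1/(6/5) = 2 + 5/6 = 17/6
5 + 1/(17/6) = 5 + 6/17 = 91/17
1 + 1/(91/17) = 1 + 17/91 = 108/91
1 + 1/(108/91) = 1 + 91/108 = 199/108
2 + 1/(199/108) = 2 + 108/199 = 506/199
5 + 1/(506/199) = 5 + 199/506 = 2729/506

2729/506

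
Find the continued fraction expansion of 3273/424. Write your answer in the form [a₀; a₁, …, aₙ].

⌊3273/424⌋ = 7, remainder 305
⌊424/305⌋ = 1, remainder 119
⌊305/119⌋ = 2, remainder 67
⌊119/67⌋ = 1, remainder 52
⌊67/52⌋ = 1, remainder 15
⌊52/15⌋ = 3, remainder 7
⌊15/7⌋ = 2, remainder 1
⌊7/1⌋ = 7, remainder 0

[7; 1, 2, 1, 1, 3, 2, 7]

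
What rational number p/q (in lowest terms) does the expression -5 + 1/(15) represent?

Start with 15.
-5 + 1/(15/1) = -5 + 1/15 = -74/15

-74/15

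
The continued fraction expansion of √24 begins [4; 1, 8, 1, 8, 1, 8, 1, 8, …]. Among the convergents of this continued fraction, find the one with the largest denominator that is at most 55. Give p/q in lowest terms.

49/10

a_0 = 4: 4/1  (≤ bound)
a_1 = 1: 5/1  (≤ bound)
a_2 = 8: 44/9  (≤ bound)
a_3 = 1: 49/10  (≤ bound)
a_4 = 8: 436/89  (> 55, stop)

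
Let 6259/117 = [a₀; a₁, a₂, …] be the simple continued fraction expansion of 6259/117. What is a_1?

2

Run the Euclidean algorithm, recording each quotient:
6259 = 53·117 + 58, so a_0 = 53
117 = 2·58 + 1, so a_1 = 2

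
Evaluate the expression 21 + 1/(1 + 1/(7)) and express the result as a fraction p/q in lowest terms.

a_0 = 21: 21/1
a_1 = 1: 22/1
a_2 = 7: 175/8

175/8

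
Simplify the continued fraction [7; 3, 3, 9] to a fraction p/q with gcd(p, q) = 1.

679/93

Start with 9.
3 + 1/(9/1) = 3 + 1/9 = 28/9
3 + 1/(28/9) = 3 + 9/28 = 93/28
7 + 1/(93/28) = 7 + 28/93 = 679/93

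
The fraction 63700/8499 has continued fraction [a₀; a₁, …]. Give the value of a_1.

2

63700 ÷ 8499 → quotient 7, remainder 4207
8499 ÷ 4207 → quotient 2, remainder 85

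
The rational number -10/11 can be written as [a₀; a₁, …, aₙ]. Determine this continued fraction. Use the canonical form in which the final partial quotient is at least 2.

[-1; 11]

Repeatedly divide and take the remainder:
-10 = -1·11 + 1, so a_0 = -1
11 = 11·1 + 0, so a_1 = 11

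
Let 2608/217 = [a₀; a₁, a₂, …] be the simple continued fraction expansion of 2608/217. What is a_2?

4

Run the Euclidean algorithm, recording each quotient:
⌊2608/217⌋ = 12, remainder 4
⌊217/4⌋ = 54, remainder 1
⌊4/1⌋ = 4, remainder 0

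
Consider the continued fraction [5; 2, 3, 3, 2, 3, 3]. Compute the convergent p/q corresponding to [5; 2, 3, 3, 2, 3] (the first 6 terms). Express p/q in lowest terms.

Use the convergent recurrence hₖ = aₖ·hₖ₋₁ + hₖ₋₂ (and likewise for the denominators kₖ):
a_0 = 5: 5/1
a_1 = 2: 11/2
a_2 = 3: 38/7
a_3 = 3: 125/23
a_4 = 2: 288/53
a_5 = 3: 989/182

989/182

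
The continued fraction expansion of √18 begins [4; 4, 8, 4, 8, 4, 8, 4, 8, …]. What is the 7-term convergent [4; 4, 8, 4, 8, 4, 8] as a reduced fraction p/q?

161564/38081

Start with 8.
4 + 1/(8/1) = 4 + 1/8 = 33/8
8 + 1/(33/8) = 8 + 8/33 = 272/33
4 + 1/(272/33) = 4 + 33/272 = 1121/272
8 + 1/(1121/272) = 8 + 272/1121 = 9240/1121
4 + 1/(9240/1121) = 4 + 1121/9240 = 38081/9240
4 + 1/(38081/9240) = 4 + 9240/38081 = 161564/38081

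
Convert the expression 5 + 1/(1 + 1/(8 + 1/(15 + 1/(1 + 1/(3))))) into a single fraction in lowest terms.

3363/571

Collapse the nested fraction from the inside out:
Start with 3.
1 + 1/(3/1) = 1 + 1/3 = 4/3
15 + 1/(4/3) = 15 + 3/4 = 63/4
8 + 1/(63/4) = 8 + 4/63 = 508/63
1 + 1/(508/63) = 1 + 63/508 = 571/508
5 + 1/(571/508) = 5 + 508/571 = 3363/571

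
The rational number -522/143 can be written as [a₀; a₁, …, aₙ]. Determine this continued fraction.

[-4; 2, 1, 6, 7]

⌊-522/143⌋ = -4, remainder 50
⌊143/50⌋ = 2, remainder 43
⌊50/43⌋ = 1, remainder 7
⌊43/7⌋ = 6, remainder 1
⌊7/1⌋ = 7, remainder 0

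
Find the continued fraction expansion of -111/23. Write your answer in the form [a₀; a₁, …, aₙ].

[-5; 5, 1, 3]

Apply division with remainder until the remainder is 0:
-111 = -5·23 + 4, so a_0 = -5
23 = 5·4 + 3, so a_1 = 5
4 = 1·3 + 1, so a_2 = 1
3 = 3·1 + 0, so a_3 = 3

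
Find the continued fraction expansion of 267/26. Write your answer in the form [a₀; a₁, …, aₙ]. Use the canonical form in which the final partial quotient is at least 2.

[10; 3, 1, 2, 2]

267 = 10·26 + 7, so a_0 = 10
26 = 3·7 + 5, so a_1 = 3
7 = 1·5 + 2, so a_2 = 1
5 = 2·2 + 1, so a_3 = 2
2 = 2·1 + 0, so a_4 = 2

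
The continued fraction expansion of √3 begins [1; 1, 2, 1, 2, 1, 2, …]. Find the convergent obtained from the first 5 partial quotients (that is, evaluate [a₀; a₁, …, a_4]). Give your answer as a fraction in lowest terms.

19/11

a_0 = 1: 1/1
a_1 = 1: 2/1
a_2 = 2: 5/3
a_3 = 1: 7/4
a_4 = 2: 19/11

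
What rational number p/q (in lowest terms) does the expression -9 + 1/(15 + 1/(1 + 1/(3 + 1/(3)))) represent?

Compute successive convergents:
a_0 = -9: -9/1
a_1 = 15: -134/15
a_2 = 1: -143/16
a_3 = 3: -563/63
a_4 = 3: -1832/205

-1832/205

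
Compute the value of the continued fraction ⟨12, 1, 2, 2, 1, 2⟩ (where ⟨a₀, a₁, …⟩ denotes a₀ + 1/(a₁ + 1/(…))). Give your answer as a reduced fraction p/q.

Start with 2.
1 + 1/(2/1) = 1 + 1/2 = 3/2
2 + 1/(3/2) = 2 + 2/3 = 8/3
2 + 1/(8/3) = 2 + 3/8 = 19/8
1 + 1/(19/8) = 1 + 8/19 = 27/19
12 + 1/(27/19) = 12 + 19/27 = 343/27

343/27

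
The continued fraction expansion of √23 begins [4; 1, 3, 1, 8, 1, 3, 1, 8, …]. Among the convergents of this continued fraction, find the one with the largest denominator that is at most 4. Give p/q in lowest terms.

19/4

List convergents until the denominator exceeds the bound:
a_0 = 4: 4/1  (≤ bound)
a_1 = 1: 5/1  (≤ bound)
a_2 = 3: 19/4  (≤ bound)
a_3 = 1: 24/5  (> 4, stop)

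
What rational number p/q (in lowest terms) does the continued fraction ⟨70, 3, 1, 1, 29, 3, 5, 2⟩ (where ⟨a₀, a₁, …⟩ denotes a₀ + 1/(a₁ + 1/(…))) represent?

514627/7322

Start with 2.
5 + 1/(2/1) = 5 + 1/2 = 11/2
3 + 1/(11/2) = 3 + 2/11 = 35/11
29 + 1/(35/11) = 29 + 11/35 = 1026/35
1 + 1/(1026/35) = 1 + 35/1026 = 1061/1026
1 + 1/(1061/1026) = 1 + 1026/1061 = 2087/1061
3 + 1/(2087/1061) = 3 + 1061/2087 = 7322/2087
70 + 1/(7322/2087) = 70 + 2087/7322 = 514627/7322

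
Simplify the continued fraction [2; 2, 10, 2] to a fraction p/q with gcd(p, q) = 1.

a_0 = 2: 2/1
a_1 = 2: 5/2
a_2 = 10: 52/21
a_3 = 2: 109/44

109/44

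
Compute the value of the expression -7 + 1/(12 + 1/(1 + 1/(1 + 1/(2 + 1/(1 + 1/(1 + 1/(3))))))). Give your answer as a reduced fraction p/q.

-3744/541

Compute successive convergents:
a_0 = -7: -7/1
a_1 = 12: -83/12
a_2 = 1: -90/13
a_3 = 1: -173/25
a_4 = 2: -436/63
a_5 = 1: -609/88
a_6 = 1: -1045/151
a_7 = 3: -3744/541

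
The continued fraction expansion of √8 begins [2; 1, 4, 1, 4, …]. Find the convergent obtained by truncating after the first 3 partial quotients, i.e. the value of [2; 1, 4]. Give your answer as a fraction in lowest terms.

Start with 4.
1 + 1/(4/1) = 1 + 1/4 = 5/4
2 + 1/(5/4) = 2 + 4/5 = 14/5

14/5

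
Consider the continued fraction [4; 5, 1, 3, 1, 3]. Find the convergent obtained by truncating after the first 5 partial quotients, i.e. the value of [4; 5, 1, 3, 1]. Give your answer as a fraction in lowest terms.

Start with 1.
3 + 1/(1/1) = 3 + 1/1 = 4/1
1 + 1/(4/1) = 1 + 1/4 = 5/4
5 + 1/(5/4) = 5 + 4/5 = 29/5
4 + 1/(29/5) = 4 + 5/29 = 121/29

121/29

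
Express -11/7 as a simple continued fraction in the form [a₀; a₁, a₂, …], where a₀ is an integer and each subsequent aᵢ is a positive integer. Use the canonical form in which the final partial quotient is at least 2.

Apply division with remainder until the remainder is 0:
⌊-11/7⌋ = -2, remainder 3
⌊7/3⌋ = 2, remainder 1
⌊3/1⌋ = 3, remainder 0

[-2; 2, 3]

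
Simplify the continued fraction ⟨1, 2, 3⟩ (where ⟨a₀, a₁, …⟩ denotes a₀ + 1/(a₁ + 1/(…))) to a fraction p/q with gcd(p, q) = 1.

Work from the innermost term outward:
Start with 3.
2 + 1/(3/1) = 2 + 1/3 = 7/3
1 + 1/(7/3) = 1 + 3/7 = 10/7

10/7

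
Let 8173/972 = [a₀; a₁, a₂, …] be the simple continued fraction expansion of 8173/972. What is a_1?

2

Run the Euclidean algorithm, recording each quotient:
8173 ÷ 972 → quotient 8, remainder 397
972 ÷ 397 → quotient 2, remainder 178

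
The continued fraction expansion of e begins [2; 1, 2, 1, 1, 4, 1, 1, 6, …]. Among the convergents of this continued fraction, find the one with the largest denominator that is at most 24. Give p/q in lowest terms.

19/7

a_0 = 2: 2/1  (≤ bound)
a_1 = 1: 3/1  (≤ bound)
a_2 = 2: 8/3  (≤ bound)
a_3 = 1: 11/4  (≤ bound)
a_4 = 1: 19/7  (≤ bound)
a_5 = 4: 87/32  (> 24, stop)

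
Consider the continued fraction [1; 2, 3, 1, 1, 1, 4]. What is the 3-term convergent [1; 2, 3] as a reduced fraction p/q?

a_0 = 1: 1/1
a_1 = 2: 3/2
a_2 = 3: 10/7

10/7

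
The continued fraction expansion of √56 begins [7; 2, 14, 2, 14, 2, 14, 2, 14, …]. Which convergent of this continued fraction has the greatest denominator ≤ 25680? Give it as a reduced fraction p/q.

a_0 = 7: 7/1  (≤ bound)
a_1 = 2: 15/2  (≤ bound)
a_2 = 14: 217/29  (≤ bound)
a_3 = 2: 449/60  (≤ bound)
a_4 = 14: 6503/869  (≤ bound)
a_5 = 2: 13455/1798  (≤ bound)
a_6 = 14: 194873/26041  (> 25680, stop)

13455/1798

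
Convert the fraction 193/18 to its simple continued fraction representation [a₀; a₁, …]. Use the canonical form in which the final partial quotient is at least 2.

[10; 1, 2, 1, 1, 2]

Run the Euclidean algorithm, recording each quotient:
193 ÷ 18 → quotient 10, remainder 13
18 ÷ 13 → quotient 1, remainder 5
13 ÷ 5 → quotient 2, remainder 3
5 ÷ 3 → quotient 1, remainder 2
3 ÷ 2 → quotient 1, remainder 1
2 ÷ 1 → quotient 2, remainder 0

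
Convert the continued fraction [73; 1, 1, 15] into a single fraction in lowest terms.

a_0 = 73: 73/1
a_1 = 1: 74/1
a_2 = 1: 147/2
a_3 = 15: 2279/31

2279/31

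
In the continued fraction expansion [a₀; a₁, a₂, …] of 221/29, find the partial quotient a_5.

⌊221/29⌋ = 7, remainder 18
⌊29/18⌋ = 1, remainder 11
⌊18/11⌋ = 1, remainder 7
⌊11/7⌋ = 1, remainder 4
⌊7/4⌋ = 1, remainder 3
⌊4/3⌋ = 1, remainder 1

1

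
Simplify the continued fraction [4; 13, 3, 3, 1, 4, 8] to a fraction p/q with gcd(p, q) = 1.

a_0 = 4: 4/1
a_1 = 13: 53/13
a_2 = 3: 163/40
a_3 = 3: 542/133
a_4 = 1: 705/173
a_5 = 4: 3362/825
a_6 = 8: 27601/6773

27601/6773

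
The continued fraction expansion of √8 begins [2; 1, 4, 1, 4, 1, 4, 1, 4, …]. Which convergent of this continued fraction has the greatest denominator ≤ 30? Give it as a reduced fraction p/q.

List convergents until the denominator exceeds the bound:
a_0 = 2: 2/1  (≤ bound)
a_1 = 1: 3/1  (≤ bound)
a_2 = 4: 14/5  (≤ bound)
a_3 = 1: 17/6  (≤ bound)
a_4 = 4: 82/29  (≤ bound)
a_5 = 1: 99/35  (> 30, stop)

82/29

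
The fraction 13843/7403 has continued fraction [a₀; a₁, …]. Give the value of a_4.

2

13843 = 1·7403 + 6440, so a_0 = 1
7403 = 1·6440 + 963, so a_1 = 1
6440 = 6·963 + 662, so a_2 = 6
963 = 1·662 + 301, so a_3 = 1
662 = 2·301 + 60, so a_4 = 2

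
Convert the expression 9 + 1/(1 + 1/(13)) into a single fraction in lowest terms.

139/14

Start with 13.
1 + 1/(13/1) = 1 + 1/13 = 14/13
9 + 1/(14/13) = 9 + 13/14 = 139/14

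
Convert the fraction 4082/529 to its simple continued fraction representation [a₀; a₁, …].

[7; 1, 2, 1, 1, 8, 1, 7]

Apply division with remainder until the remainder is 0:
4082 = 7·529 + 379, so a_0 = 7
529 = 1·379 + 150, so a_1 = 1
379 = 2·150 + 79, so a_2 = 2
150 = 1·79 + 71, so a_3 = 1
79 = 1·71 + 8, so a_4 = 1
71 = 8·8 + 7, so a_5 = 8
8 = 1·7 + 1, so a_6 = 1
7 = 7·1 + 0, so a_7 = 7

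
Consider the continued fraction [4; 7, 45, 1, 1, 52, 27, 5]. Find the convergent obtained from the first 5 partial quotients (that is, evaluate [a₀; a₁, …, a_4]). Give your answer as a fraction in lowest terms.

2647/639

Starting at the tail and folding back:
Start with 1.
1 + 1/(1/1) = 1 + 1/1 = 2/1
45 + 1/(2/1) = 45 + 1/2 = 91/2
7 + 1/(91/2) = 7 + 2/91 = 639/91
4 + 1/(639/91) = 4 + 91/639 = 2647/639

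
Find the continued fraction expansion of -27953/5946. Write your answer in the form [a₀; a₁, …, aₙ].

[-5; 3, 2, 1, 8, 22, 1, 2]

-27953 ÷ 5946 → quotient -5, remainder 1777
5946 ÷ 1777 → quotient 3, remainder 615
1777 ÷ 615 → quotient 2, remainder 547
615 ÷ 547 → quotient 1, remainder 68
547 ÷ 68 → quotient 8, remainder 3
68 ÷ 3 → quotient 22, remainder 2
3 ÷ 2 → quotient 1, remainder 1
2 ÷ 1 → quotient 2, remainder 0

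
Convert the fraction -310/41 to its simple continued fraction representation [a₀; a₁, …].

Repeatedly divide and take the remainder:
-310 ÷ 41 → quotient -8, remainder 18
41 ÷ 18 → quotient 2, remainder 5
18 ÷ 5 → quotient 3, remainder 3
5 ÷ 3 → quotient 1, remainder 2
3 ÷ 2 → quotient 1, remainder 1
2 ÷ 1 → quotient 2, remainder 0

[-8; 2, 3, 1, 1, 2]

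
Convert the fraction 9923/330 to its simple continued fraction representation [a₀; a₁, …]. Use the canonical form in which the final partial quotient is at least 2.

⌊9923/330⌋ = 30, remainder 23
⌊330/23⌋ = 14, remainder 8
⌊23/8⌋ = 2, remainder 7
⌊8/7⌋ = 1, remainder 1
⌊7/1⌋ = 7, remainder 0

[30; 14, 2, 1, 7]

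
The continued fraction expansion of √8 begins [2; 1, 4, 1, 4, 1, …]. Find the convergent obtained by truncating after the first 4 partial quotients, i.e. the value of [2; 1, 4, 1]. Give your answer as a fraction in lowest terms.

17/6

Work from the innermost term outward:
Start with 1.
4 + 1/(1/1) = 4 + 1/1 = 5/1
1 + 1/(5/1) = 1 + 1/5 = 6/5
2 + 1/(6/5) = 2 + 5/6 = 17/6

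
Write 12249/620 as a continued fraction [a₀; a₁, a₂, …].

Apply division with remainder until the remainder is 0:
⌊12249/620⌋ = 19, remainder 469
⌊620/469⌋ = 1, remainder 151
⌊469/151⌋ = 3, remainder 16
⌊151/16⌋ = 9, remainder 7
⌊16/7⌋ = 2, remainder 2
⌊7/2⌋ = 3, remainder 1
⌊2/1⌋ = 2, remainder 0

[19; 1, 3, 9, 2, 3, 2]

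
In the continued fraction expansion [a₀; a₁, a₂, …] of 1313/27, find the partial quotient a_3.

Run the Euclidean algorithm, recording each quotient:
1313 = 48·27 + 17, so a_0 = 48
27 = 1·17 + 10, so a_1 = 1
17 = 1·10 + 7, so a_2 = 1
10 = 1·7 + 3, so a_3 = 1

1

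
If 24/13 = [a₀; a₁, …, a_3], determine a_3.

24 ÷ 13 → quotient 1, remainder 11
13 ÷ 11 → quotient 1, remainder 2
11 ÷ 2 → quotient 5, remainder 1
2 ÷ 1 → quotient 2, remainder 0

2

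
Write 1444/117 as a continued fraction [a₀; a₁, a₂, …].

Apply division with remainder until the remainder is 0:
⌊1444/117⌋ = 12, remainder 40
⌊117/40⌋ = 2, remainder 37
⌊40/37⌋ = 1, remainder 3
⌊37/3⌋ = 12, remainder 1
⌊3/1⌋ = 3, remainder 0

[12; 2, 1, 12, 3]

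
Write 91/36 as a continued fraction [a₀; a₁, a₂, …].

Apply division with remainder until the remainder is 0:
91 = 2·36 + 19, so a_0 = 2
36 = 1·19 + 17, so a_1 = 1
19 = 1·17 + 2, so a_2 = 1
17 = 8·2 + 1, so a_3 = 8
2 = 2·1 + 0, so a_4 = 2

[2; 1, 1, 8, 2]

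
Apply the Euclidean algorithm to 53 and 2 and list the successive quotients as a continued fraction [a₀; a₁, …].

[26; 2]

53 ÷ 2 → quotient 26, remainder 1
2 ÷ 1 → quotient 2, remainder 0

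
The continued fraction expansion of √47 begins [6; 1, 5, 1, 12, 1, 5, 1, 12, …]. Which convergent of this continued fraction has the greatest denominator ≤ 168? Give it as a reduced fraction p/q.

List convergents until the denominator exceeds the bound:
a_0 = 6: 6/1  (≤ bound)
a_1 = 1: 7/1  (≤ bound)
a_2 = 5: 41/6  (≤ bound)
a_3 = 1: 48/7  (≤ bound)
a_4 = 12: 617/90  (≤ bound)
a_5 = 1: 665/97  (≤ bound)
a_6 = 5: 3942/575  (> 168, stop)

665/97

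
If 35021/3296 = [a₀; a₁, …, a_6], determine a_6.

Run the Euclidean algorithm, recording each quotient:
35021 ÷ 3296 → quotient 10, remainder 2061
3296 ÷ 2061 → quotient 1, remainder 1235
2061 ÷ 1235 → quotient 1, remainder 826
1235 ÷ 826 → quotient 1, remainder 409
826 ÷ 409 → quotient 2, remainder 8
409 ÷ 8 → quotient 51, remainder 1
8 ÷ 1 → quotient 8, remainder 0

8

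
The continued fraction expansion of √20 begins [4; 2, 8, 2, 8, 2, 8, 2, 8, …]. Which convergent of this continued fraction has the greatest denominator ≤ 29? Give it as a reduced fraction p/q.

a_0 = 4: 4/1  (≤ bound)
a_1 = 2: 9/2  (≤ bound)
a_2 = 8: 76/17  (≤ bound)
a_3 = 2: 161/36  (> 29, stop)

76/17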